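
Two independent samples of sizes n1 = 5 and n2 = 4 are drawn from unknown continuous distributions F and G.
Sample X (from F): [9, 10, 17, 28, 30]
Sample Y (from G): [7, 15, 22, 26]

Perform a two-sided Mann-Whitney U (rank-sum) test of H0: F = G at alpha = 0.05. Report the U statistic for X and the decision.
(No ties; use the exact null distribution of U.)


Step 1: Combine and sort all 9 observations; assign midranks.
sorted (value, group): (7,Y), (9,X), (10,X), (15,Y), (17,X), (22,Y), (26,Y), (28,X), (30,X)
ranks: 7->1, 9->2, 10->3, 15->4, 17->5, 22->6, 26->7, 28->8, 30->9
Step 2: Rank sum for X: R1 = 2 + 3 + 5 + 8 + 9 = 27.
Step 3: U_X = R1 - n1(n1+1)/2 = 27 - 5*6/2 = 27 - 15 = 12.
       U_Y = n1*n2 - U_X = 20 - 12 = 8.
Step 4: No ties, so the exact null distribution of U (based on enumerating the C(9,5) = 126 equally likely rank assignments) gives the two-sided p-value.
Step 5: p-value = 0.730159; compare to alpha = 0.05. fail to reject H0.

U_X = 12, p = 0.730159, fail to reject H0 at alpha = 0.05.


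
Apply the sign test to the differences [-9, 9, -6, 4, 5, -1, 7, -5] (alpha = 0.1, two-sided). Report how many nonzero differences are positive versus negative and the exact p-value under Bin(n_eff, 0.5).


Step 1: Discard zero differences. Original n = 8; n_eff = number of nonzero differences = 8.
Nonzero differences (with sign): -9, +9, -6, +4, +5, -1, +7, -5
Step 2: Count signs: positive = 4, negative = 4.
Step 3: Under H0: P(positive) = 0.5, so the number of positives S ~ Bin(8, 0.5).
Step 4: Two-sided exact p-value = sum of Bin(8,0.5) probabilities at or below the observed probability = 1.000000.
Step 5: alpha = 0.1. fail to reject H0.

n_eff = 8, pos = 4, neg = 4, p = 1.000000, fail to reject H0.


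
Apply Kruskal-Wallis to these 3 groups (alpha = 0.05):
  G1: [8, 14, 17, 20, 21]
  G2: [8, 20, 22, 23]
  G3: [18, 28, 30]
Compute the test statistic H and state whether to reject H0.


Step 1: Combine all N = 12 observations and assign midranks.
sorted (value, group, rank): (8,G1,1.5), (8,G2,1.5), (14,G1,3), (17,G1,4), (18,G3,5), (20,G1,6.5), (20,G2,6.5), (21,G1,8), (22,G2,9), (23,G2,10), (28,G3,11), (30,G3,12)
Step 2: Sum ranks within each group.
R_1 = 23 (n_1 = 5)
R_2 = 27 (n_2 = 4)
R_3 = 28 (n_3 = 3)
Step 3: H = 12/(N(N+1)) * sum(R_i^2/n_i) - 3(N+1)
     = 12/(12*13) * (23^2/5 + 27^2/4 + 28^2/3) - 3*13
     = 0.076923 * 549.383 - 39
     = 3.260256.
Step 4: Ties present; correction factor C = 1 - 12/(12^3 - 12) = 0.993007. Corrected H = 3.260256 / 0.993007 = 3.283216.
Step 5: Under H0, H ~ chi^2(2); p-value = 0.193668.
Step 6: alpha = 0.05. fail to reject H0.

H = 3.2832, df = 2, p = 0.193668, fail to reject H0.


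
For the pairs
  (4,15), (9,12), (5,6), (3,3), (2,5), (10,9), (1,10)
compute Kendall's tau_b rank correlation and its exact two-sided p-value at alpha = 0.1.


Step 1: Enumerate the 21 unordered pairs (i,j) with i<j and classify each by sign(x_j-x_i) * sign(y_j-y_i).
  (1,2):dx=+5,dy=-3->D; (1,3):dx=+1,dy=-9->D; (1,4):dx=-1,dy=-12->C; (1,5):dx=-2,dy=-10->C
  (1,6):dx=+6,dy=-6->D; (1,7):dx=-3,dy=-5->C; (2,3):dx=-4,dy=-6->C; (2,4):dx=-6,dy=-9->C
  (2,5):dx=-7,dy=-7->C; (2,6):dx=+1,dy=-3->D; (2,7):dx=-8,dy=-2->C; (3,4):dx=-2,dy=-3->C
  (3,5):dx=-3,dy=-1->C; (3,6):dx=+5,dy=+3->C; (3,7):dx=-4,dy=+4->D; (4,5):dx=-1,dy=+2->D
  (4,6):dx=+7,dy=+6->C; (4,7):dx=-2,dy=+7->D; (5,6):dx=+8,dy=+4->C; (5,7):dx=-1,dy=+5->D
  (6,7):dx=-9,dy=+1->D
Step 2: C = 12, D = 9, total pairs = 21.
Step 3: tau = (C - D)/(n(n-1)/2) = (12 - 9)/21 = 0.142857.
Step 4: Exact two-sided p-value (enumerate n! = 5040 permutations of y under H0): p = 0.772619.
Step 5: alpha = 0.1. fail to reject H0.

tau_b = 0.1429 (C=12, D=9), p = 0.772619, fail to reject H0.


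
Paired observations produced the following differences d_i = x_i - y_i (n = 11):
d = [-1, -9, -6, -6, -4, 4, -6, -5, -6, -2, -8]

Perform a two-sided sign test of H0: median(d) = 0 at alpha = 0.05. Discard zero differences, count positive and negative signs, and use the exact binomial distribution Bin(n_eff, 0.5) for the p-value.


Step 1: Discard zero differences. Original n = 11; n_eff = number of nonzero differences = 11.
Nonzero differences (with sign): -1, -9, -6, -6, -4, +4, -6, -5, -6, -2, -8
Step 2: Count signs: positive = 1, negative = 10.
Step 3: Under H0: P(positive) = 0.5, so the number of positives S ~ Bin(11, 0.5).
Step 4: Two-sided exact p-value = sum of Bin(11,0.5) probabilities at or below the observed probability = 0.011719.
Step 5: alpha = 0.05. reject H0.

n_eff = 11, pos = 1, neg = 10, p = 0.011719, reject H0.


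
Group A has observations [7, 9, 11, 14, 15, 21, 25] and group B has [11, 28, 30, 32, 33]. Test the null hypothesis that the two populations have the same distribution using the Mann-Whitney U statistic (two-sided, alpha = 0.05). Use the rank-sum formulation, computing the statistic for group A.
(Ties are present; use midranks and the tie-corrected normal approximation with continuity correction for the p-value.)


Step 1: Combine and sort all 12 observations; assign midranks.
sorted (value, group): (7,X), (9,X), (11,X), (11,Y), (14,X), (15,X), (21,X), (25,X), (28,Y), (30,Y), (32,Y), (33,Y)
ranks: 7->1, 9->2, 11->3.5, 11->3.5, 14->5, 15->6, 21->7, 25->8, 28->9, 30->10, 32->11, 33->12
Step 2: Rank sum for X: R1 = 1 + 2 + 3.5 + 5 + 6 + 7 + 8 = 32.5.
Step 3: U_X = R1 - n1(n1+1)/2 = 32.5 - 7*8/2 = 32.5 - 28 = 4.5.
       U_Y = n1*n2 - U_X = 35 - 4.5 = 30.5.
Step 4: Ties are present, so use the tie-corrected normal approximation (with continuity correction) for the p-value.
Step 5: p-value = 0.041997; compare to alpha = 0.05. reject H0.

U_X = 4.5, p = 0.041997, reject H0 at alpha = 0.05.


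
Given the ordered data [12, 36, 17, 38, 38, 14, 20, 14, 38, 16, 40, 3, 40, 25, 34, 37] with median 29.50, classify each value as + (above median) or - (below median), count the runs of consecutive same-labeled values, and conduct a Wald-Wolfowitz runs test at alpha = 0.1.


Step 1: Compute median = 29.50; label A = above, B = below.
Labels in order: BABAABBBABABABAA  (n_A = 8, n_B = 8)
Step 2: Count runs R = 12.
Step 3: Under H0 (random ordering), E[R] = 2*n_A*n_B/(n_A+n_B) + 1 = 2*8*8/16 + 1 = 9.0000.
        Var[R] = 2*n_A*n_B*(2*n_A*n_B - n_A - n_B) / ((n_A+n_B)^2 * (n_A+n_B-1)) = 14336/3840 = 3.7333.
        SD[R] = 1.9322.
Step 4: Continuity-corrected z = (R - 0.5 - E[R]) / SD[R] = (12 - 0.5 - 9.0000) / 1.9322 = 1.2939.
Step 5: Two-sided p-value via normal approximation = 2*(1 - Phi(|z|)) = 0.195709.
Step 6: alpha = 0.1. fail to reject H0.

R = 12, z = 1.2939, p = 0.195709, fail to reject H0.


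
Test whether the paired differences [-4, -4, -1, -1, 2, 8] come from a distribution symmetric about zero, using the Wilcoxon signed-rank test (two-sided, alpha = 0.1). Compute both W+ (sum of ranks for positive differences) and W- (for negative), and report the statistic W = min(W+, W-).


Step 1: Drop any zero differences (none here) and take |d_i|.
|d| = [4, 4, 1, 1, 2, 8]
Step 2: Midrank |d_i| (ties get averaged ranks).
ranks: |4|->4.5, |4|->4.5, |1|->1.5, |1|->1.5, |2|->3, |8|->6
Step 3: Attach original signs; sum ranks with positive sign and with negative sign.
W+ = 3 + 6 = 9
W- = 4.5 + 4.5 + 1.5 + 1.5 = 12
(Check: W+ + W- = 21 should equal n(n+1)/2 = 21.)
Step 4: Test statistic W = min(W+, W-) = 9.
Step 5: Ties in |d|, so use the tie-corrected normal approximation.
        E[W] = n(n+1)/4 = 6*7/4 = 10.5.
        Tie groups: |d|=1 (t=2), |d|=4 (t=2); sum(t^3 - t) = 12.
        Var[W] = n(n+1)(2n+1)/24 - sum(t^3-t)/48 = 546/24 - 12/48 = 22.5.
        z = (W - E[W]) / sqrt(Var[W]) = (9 - 10.5) / 4.7434 = -0.3162.
        Two-sided p = 2*Phi(z) = 0.751830.
Step 6: alpha = 0.1. fail to reject H0.

W+ = 9, W- = 12, W = min = 9, p = 0.751830, fail to reject H0.


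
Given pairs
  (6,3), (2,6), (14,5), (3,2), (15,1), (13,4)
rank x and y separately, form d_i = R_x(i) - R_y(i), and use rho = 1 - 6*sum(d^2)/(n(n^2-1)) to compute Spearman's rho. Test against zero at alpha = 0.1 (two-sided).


Step 1: Rank x and y separately (midranks; no ties here).
rank(x): 6->3, 2->1, 14->5, 3->2, 15->6, 13->4
rank(y): 3->3, 6->6, 5->5, 2->2, 1->1, 4->4
Step 2: d_i = R_x(i) - R_y(i); compute d_i^2.
  (3-3)^2=0, (1-6)^2=25, (5-5)^2=0, (2-2)^2=0, (6-1)^2=25, (4-4)^2=0
sum(d^2) = 50.
Step 3: rho = 1 - 6*50 / (6*(6^2 - 1)) = 1 - 300/210 = -0.428571.
Step 4: Under H0, t = rho * sqrt((n-2)/(1-rho^2)) = -0.9487 ~ t(4).
Step 5: Two-sided p-value from the t-distribution with 4 df = 0.396501.
Step 6: alpha = 0.1. fail to reject H0.

rho = -0.4286, p = 0.396501, fail to reject H0 at alpha = 0.1.


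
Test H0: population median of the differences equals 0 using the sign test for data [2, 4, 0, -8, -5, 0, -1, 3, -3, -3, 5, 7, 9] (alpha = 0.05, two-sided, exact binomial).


Step 1: Discard zero differences. Original n = 13; n_eff = number of nonzero differences = 11.
Nonzero differences (with sign): +2, +4, -8, -5, -1, +3, -3, -3, +5, +7, +9
Step 2: Count signs: positive = 6, negative = 5.
Step 3: Under H0: P(positive) = 0.5, so the number of positives S ~ Bin(11, 0.5).
Step 4: Two-sided exact p-value = sum of Bin(11,0.5) probabilities at or below the observed probability = 1.000000.
Step 5: alpha = 0.05. fail to reject H0.

n_eff = 11, pos = 6, neg = 5, p = 1.000000, fail to reject H0.


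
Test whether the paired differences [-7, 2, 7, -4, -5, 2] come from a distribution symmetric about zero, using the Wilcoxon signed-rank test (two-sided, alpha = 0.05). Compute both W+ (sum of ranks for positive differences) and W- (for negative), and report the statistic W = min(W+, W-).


Step 1: Drop any zero differences (none here) and take |d_i|.
|d| = [7, 2, 7, 4, 5, 2]
Step 2: Midrank |d_i| (ties get averaged ranks).
ranks: |7|->5.5, |2|->1.5, |7|->5.5, |4|->3, |5|->4, |2|->1.5
Step 3: Attach original signs; sum ranks with positive sign and with negative sign.
W+ = 1.5 + 5.5 + 1.5 = 8.5
W- = 5.5 + 3 + 4 = 12.5
(Check: W+ + W- = 21 should equal n(n+1)/2 = 21.)
Step 4: Test statistic W = min(W+, W-) = 8.5.
Step 5: Ties in |d|, so use the tie-corrected normal approximation.
        E[W] = n(n+1)/4 = 6*7/4 = 10.5.
        Tie groups: |d|=2 (t=2), |d|=7 (t=2); sum(t^3 - t) = 12.
        Var[W] = n(n+1)(2n+1)/24 - sum(t^3-t)/48 = 546/24 - 12/48 = 22.5.
        z = (W - E[W]) / sqrt(Var[W]) = (8.5 - 10.5) / 4.7434 = -0.4216.
        Two-sided p = 2*Phi(z) = 0.673290.
Step 6: alpha = 0.05. fail to reject H0.

W+ = 8.5, W- = 12.5, W = min = 8.5, p = 0.673290, fail to reject H0.


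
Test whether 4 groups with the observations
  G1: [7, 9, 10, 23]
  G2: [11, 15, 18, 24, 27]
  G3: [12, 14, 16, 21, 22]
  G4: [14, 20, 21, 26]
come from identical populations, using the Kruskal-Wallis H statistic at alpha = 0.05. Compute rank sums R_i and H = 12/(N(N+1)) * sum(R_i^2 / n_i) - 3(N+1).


Step 1: Combine all N = 18 observations and assign midranks.
sorted (value, group, rank): (7,G1,1), (9,G1,2), (10,G1,3), (11,G2,4), (12,G3,5), (14,G3,6.5), (14,G4,6.5), (15,G2,8), (16,G3,9), (18,G2,10), (20,G4,11), (21,G3,12.5), (21,G4,12.5), (22,G3,14), (23,G1,15), (24,G2,16), (26,G4,17), (27,G2,18)
Step 2: Sum ranks within each group.
R_1 = 21 (n_1 = 4)
R_2 = 56 (n_2 = 5)
R_3 = 47 (n_3 = 5)
R_4 = 47 (n_4 = 4)
Step 3: H = 12/(N(N+1)) * sum(R_i^2/n_i) - 3(N+1)
     = 12/(18*19) * (21^2/4 + 56^2/5 + 47^2/5 + 47^2/4) - 3*19
     = 0.035088 * 1731.5 - 57
     = 3.754386.
Step 4: Ties present; correction factor C = 1 - 12/(18^3 - 18) = 0.997936. Corrected H = 3.754386 / 0.997936 = 3.762151.
Step 5: Under H0, H ~ chi^2(3); p-value = 0.288319.
Step 6: alpha = 0.05. fail to reject H0.

H = 3.7622, df = 3, p = 0.288319, fail to reject H0.


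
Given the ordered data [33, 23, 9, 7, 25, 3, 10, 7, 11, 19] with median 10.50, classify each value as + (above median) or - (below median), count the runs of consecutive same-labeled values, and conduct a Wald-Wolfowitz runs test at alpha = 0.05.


Step 1: Compute median = 10.50; label A = above, B = below.
Labels in order: AABBABBBAA  (n_A = 5, n_B = 5)
Step 2: Count runs R = 5.
Step 3: Under H0 (random ordering), E[R] = 2*n_A*n_B/(n_A+n_B) + 1 = 2*5*5/10 + 1 = 6.0000.
        Var[R] = 2*n_A*n_B*(2*n_A*n_B - n_A - n_B) / ((n_A+n_B)^2 * (n_A+n_B-1)) = 2000/900 = 2.2222.
        SD[R] = 1.4907.
Step 4: Continuity-corrected z = (R + 0.5 - E[R]) / SD[R] = (5 + 0.5 - 6.0000) / 1.4907 = -0.3354.
Step 5: Two-sided p-value via normal approximation = 2*(1 - Phi(|z|)) = 0.737316.
Step 6: alpha = 0.05. fail to reject H0.

R = 5, z = -0.3354, p = 0.737316, fail to reject H0.


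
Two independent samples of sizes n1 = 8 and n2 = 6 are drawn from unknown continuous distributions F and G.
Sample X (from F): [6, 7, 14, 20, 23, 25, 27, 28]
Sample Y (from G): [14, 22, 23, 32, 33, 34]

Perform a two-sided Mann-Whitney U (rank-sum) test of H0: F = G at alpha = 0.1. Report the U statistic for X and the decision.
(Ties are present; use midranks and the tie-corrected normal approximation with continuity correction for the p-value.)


Step 1: Combine and sort all 14 observations; assign midranks.
sorted (value, group): (6,X), (7,X), (14,X), (14,Y), (20,X), (22,Y), (23,X), (23,Y), (25,X), (27,X), (28,X), (32,Y), (33,Y), (34,Y)
ranks: 6->1, 7->2, 14->3.5, 14->3.5, 20->5, 22->6, 23->7.5, 23->7.5, 25->9, 27->10, 28->11, 32->12, 33->13, 34->14
Step 2: Rank sum for X: R1 = 1 + 2 + 3.5 + 5 + 7.5 + 9 + 10 + 11 = 49.
Step 3: U_X = R1 - n1(n1+1)/2 = 49 - 8*9/2 = 49 - 36 = 13.
       U_Y = n1*n2 - U_X = 48 - 13 = 35.
Step 4: Ties are present, so use the tie-corrected normal approximation (with continuity correction) for the p-value.
Step 5: p-value = 0.174295; compare to alpha = 0.1. fail to reject H0.

U_X = 13, p = 0.174295, fail to reject H0 at alpha = 0.1.


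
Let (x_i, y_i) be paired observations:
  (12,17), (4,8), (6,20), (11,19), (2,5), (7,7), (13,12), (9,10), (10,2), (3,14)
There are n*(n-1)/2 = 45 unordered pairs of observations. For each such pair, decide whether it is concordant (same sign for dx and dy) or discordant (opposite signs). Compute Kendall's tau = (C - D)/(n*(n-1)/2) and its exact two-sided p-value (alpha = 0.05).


Step 1: Enumerate the 45 unordered pairs (i,j) with i<j and classify each by sign(x_j-x_i) * sign(y_j-y_i).
  (1,2):dx=-8,dy=-9->C; (1,3):dx=-6,dy=+3->D; (1,4):dx=-1,dy=+2->D; (1,5):dx=-10,dy=-12->C
  (1,6):dx=-5,dy=-10->C; (1,7):dx=+1,dy=-5->D; (1,8):dx=-3,dy=-7->C; (1,9):dx=-2,dy=-15->C
  (1,10):dx=-9,dy=-3->C; (2,3):dx=+2,dy=+12->C; (2,4):dx=+7,dy=+11->C; (2,5):dx=-2,dy=-3->C
  (2,6):dx=+3,dy=-1->D; (2,7):dx=+9,dy=+4->C; (2,8):dx=+5,dy=+2->C; (2,9):dx=+6,dy=-6->D
  (2,10):dx=-1,dy=+6->D; (3,4):dx=+5,dy=-1->D; (3,5):dx=-4,dy=-15->C; (3,6):dx=+1,dy=-13->D
  (3,7):dx=+7,dy=-8->D; (3,8):dx=+3,dy=-10->D; (3,9):dx=+4,dy=-18->D; (3,10):dx=-3,dy=-6->C
  (4,5):dx=-9,dy=-14->C; (4,6):dx=-4,dy=-12->C; (4,7):dx=+2,dy=-7->D; (4,8):dx=-2,dy=-9->C
  (4,9):dx=-1,dy=-17->C; (4,10):dx=-8,dy=-5->C; (5,6):dx=+5,dy=+2->C; (5,7):dx=+11,dy=+7->C
  (5,8):dx=+7,dy=+5->C; (5,9):dx=+8,dy=-3->D; (5,10):dx=+1,dy=+9->C; (6,7):dx=+6,dy=+5->C
  (6,8):dx=+2,dy=+3->C; (6,9):dx=+3,dy=-5->D; (6,10):dx=-4,dy=+7->D; (7,8):dx=-4,dy=-2->C
  (7,9):dx=-3,dy=-10->C; (7,10):dx=-10,dy=+2->D; (8,9):dx=+1,dy=-8->D; (8,10):dx=-6,dy=+4->D
  (9,10):dx=-7,dy=+12->D
Step 2: C = 26, D = 19, total pairs = 45.
Step 3: tau = (C - D)/(n(n-1)/2) = (26 - 19)/45 = 0.155556.
Step 4: Exact two-sided p-value (enumerate n! = 3628800 permutations of y under H0): p = 0.600654.
Step 5: alpha = 0.05. fail to reject H0.

tau_b = 0.1556 (C=26, D=19), p = 0.600654, fail to reject H0.


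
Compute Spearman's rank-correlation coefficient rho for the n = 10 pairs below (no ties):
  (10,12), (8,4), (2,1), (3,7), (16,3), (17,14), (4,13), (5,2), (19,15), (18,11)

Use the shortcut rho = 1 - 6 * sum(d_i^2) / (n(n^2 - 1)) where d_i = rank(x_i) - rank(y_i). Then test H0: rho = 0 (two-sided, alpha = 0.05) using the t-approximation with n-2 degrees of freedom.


Step 1: Rank x and y separately (midranks; no ties here).
rank(x): 10->6, 8->5, 2->1, 3->2, 16->7, 17->8, 4->3, 5->4, 19->10, 18->9
rank(y): 12->7, 4->4, 1->1, 7->5, 3->3, 14->9, 13->8, 2->2, 15->10, 11->6
Step 2: d_i = R_x(i) - R_y(i); compute d_i^2.
  (6-7)^2=1, (5-4)^2=1, (1-1)^2=0, (2-5)^2=9, (7-3)^2=16, (8-9)^2=1, (3-8)^2=25, (4-2)^2=4, (10-10)^2=0, (9-6)^2=9
sum(d^2) = 66.
Step 3: rho = 1 - 6*66 / (10*(10^2 - 1)) = 1 - 396/990 = 0.600000.
Step 4: Under H0, t = rho * sqrt((n-2)/(1-rho^2)) = 2.1213 ~ t(8).
Step 5: Two-sided p-value from the t-distribution with 8 df = 0.066688.
Step 6: alpha = 0.05. fail to reject H0.

rho = 0.6000, p = 0.066688, fail to reject H0 at alpha = 0.05.


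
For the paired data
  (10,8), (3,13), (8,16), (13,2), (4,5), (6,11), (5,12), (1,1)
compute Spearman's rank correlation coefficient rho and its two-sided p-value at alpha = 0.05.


Step 1: Rank x and y separately (midranks; no ties here).
rank(x): 10->7, 3->2, 8->6, 13->8, 4->3, 6->5, 5->4, 1->1
rank(y): 8->4, 13->7, 16->8, 2->2, 5->3, 11->5, 12->6, 1->1
Step 2: d_i = R_x(i) - R_y(i); compute d_i^2.
  (7-4)^2=9, (2-7)^2=25, (6-8)^2=4, (8-2)^2=36, (3-3)^2=0, (5-5)^2=0, (4-6)^2=4, (1-1)^2=0
sum(d^2) = 78.
Step 3: rho = 1 - 6*78 / (8*(8^2 - 1)) = 1 - 468/504 = 0.071429.
Step 4: Under H0, t = rho * sqrt((n-2)/(1-rho^2)) = 0.1754 ~ t(6).
Step 5: Two-sided p-value from the t-distribution with 6 df = 0.866526.
Step 6: alpha = 0.05. fail to reject H0.

rho = 0.0714, p = 0.866526, fail to reject H0 at alpha = 0.05.


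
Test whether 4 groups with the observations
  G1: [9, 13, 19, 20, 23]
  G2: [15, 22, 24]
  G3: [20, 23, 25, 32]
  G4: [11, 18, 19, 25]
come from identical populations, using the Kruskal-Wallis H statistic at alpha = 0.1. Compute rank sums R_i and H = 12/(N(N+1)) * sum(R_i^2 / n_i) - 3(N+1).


Step 1: Combine all N = 16 observations and assign midranks.
sorted (value, group, rank): (9,G1,1), (11,G4,2), (13,G1,3), (15,G2,4), (18,G4,5), (19,G1,6.5), (19,G4,6.5), (20,G1,8.5), (20,G3,8.5), (22,G2,10), (23,G1,11.5), (23,G3,11.5), (24,G2,13), (25,G3,14.5), (25,G4,14.5), (32,G3,16)
Step 2: Sum ranks within each group.
R_1 = 30.5 (n_1 = 5)
R_2 = 27 (n_2 = 3)
R_3 = 50.5 (n_3 = 4)
R_4 = 28 (n_4 = 4)
Step 3: H = 12/(N(N+1)) * sum(R_i^2/n_i) - 3(N+1)
     = 12/(16*17) * (30.5^2/5 + 27^2/3 + 50.5^2/4 + 28^2/4) - 3*17
     = 0.044118 * 1262.61 - 51
     = 4.703493.
Step 4: Ties present; correction factor C = 1 - 24/(16^3 - 16) = 0.994118. Corrected H = 4.703493 / 0.994118 = 4.731324.
Step 5: Under H0, H ~ chi^2(3); p-value = 0.192562.
Step 6: alpha = 0.1. fail to reject H0.

H = 4.7313, df = 3, p = 0.192562, fail to reject H0.


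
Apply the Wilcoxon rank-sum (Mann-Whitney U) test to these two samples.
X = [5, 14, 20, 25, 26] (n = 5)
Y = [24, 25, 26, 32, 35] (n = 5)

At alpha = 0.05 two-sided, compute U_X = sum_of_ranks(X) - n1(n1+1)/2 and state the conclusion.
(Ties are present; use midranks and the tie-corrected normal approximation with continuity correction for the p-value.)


Step 1: Combine and sort all 10 observations; assign midranks.
sorted (value, group): (5,X), (14,X), (20,X), (24,Y), (25,X), (25,Y), (26,X), (26,Y), (32,Y), (35,Y)
ranks: 5->1, 14->2, 20->3, 24->4, 25->5.5, 25->5.5, 26->7.5, 26->7.5, 32->9, 35->10
Step 2: Rank sum for X: R1 = 1 + 2 + 3 + 5.5 + 7.5 = 19.
Step 3: U_X = R1 - n1(n1+1)/2 = 19 - 5*6/2 = 19 - 15 = 4.
       U_Y = n1*n2 - U_X = 25 - 4 = 21.
Step 4: Ties are present, so use the tie-corrected normal approximation (with continuity correction) for the p-value.
Step 5: p-value = 0.092692; compare to alpha = 0.05. fail to reject H0.

U_X = 4, p = 0.092692, fail to reject H0 at alpha = 0.05.


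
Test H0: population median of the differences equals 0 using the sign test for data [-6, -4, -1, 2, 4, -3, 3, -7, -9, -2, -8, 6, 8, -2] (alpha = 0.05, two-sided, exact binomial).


Step 1: Discard zero differences. Original n = 14; n_eff = number of nonzero differences = 14.
Nonzero differences (with sign): -6, -4, -1, +2, +4, -3, +3, -7, -9, -2, -8, +6, +8, -2
Step 2: Count signs: positive = 5, negative = 9.
Step 3: Under H0: P(positive) = 0.5, so the number of positives S ~ Bin(14, 0.5).
Step 4: Two-sided exact p-value = sum of Bin(14,0.5) probabilities at or below the observed probability = 0.423950.
Step 5: alpha = 0.05. fail to reject H0.

n_eff = 14, pos = 5, neg = 9, p = 0.423950, fail to reject H0.


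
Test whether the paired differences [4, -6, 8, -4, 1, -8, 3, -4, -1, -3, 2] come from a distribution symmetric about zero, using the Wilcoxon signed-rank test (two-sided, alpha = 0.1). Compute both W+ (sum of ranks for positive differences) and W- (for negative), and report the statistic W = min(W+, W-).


Step 1: Drop any zero differences (none here) and take |d_i|.
|d| = [4, 6, 8, 4, 1, 8, 3, 4, 1, 3, 2]
Step 2: Midrank |d_i| (ties get averaged ranks).
ranks: |4|->7, |6|->9, |8|->10.5, |4|->7, |1|->1.5, |8|->10.5, |3|->4.5, |4|->7, |1|->1.5, |3|->4.5, |2|->3
Step 3: Attach original signs; sum ranks with positive sign and with negative sign.
W+ = 7 + 10.5 + 1.5 + 4.5 + 3 = 26.5
W- = 9 + 7 + 10.5 + 7 + 1.5 + 4.5 = 39.5
(Check: W+ + W- = 66 should equal n(n+1)/2 = 66.)
Step 4: Test statistic W = min(W+, W-) = 26.5.
Step 5: Ties in |d|, so use the tie-corrected normal approximation.
        E[W] = n(n+1)/4 = 11*12/4 = 33.
        Tie groups: |d|=1 (t=2), |d|=3 (t=2), |d|=4 (t=3), |d|=8 (t=2); sum(t^3 - t) = 42.
        Var[W] = n(n+1)(2n+1)/24 - sum(t^3-t)/48 = 3036/24 - 42/48 = 125.625.
        z = (W - E[W]) / sqrt(Var[W]) = (26.5 - 33) / 11.2083 = -0.5799.
        Two-sided p = 2*Phi(z) = 0.561962.
Step 6: alpha = 0.1. fail to reject H0.

W+ = 26.5, W- = 39.5, W = min = 26.5, p = 0.561962, fail to reject H0.


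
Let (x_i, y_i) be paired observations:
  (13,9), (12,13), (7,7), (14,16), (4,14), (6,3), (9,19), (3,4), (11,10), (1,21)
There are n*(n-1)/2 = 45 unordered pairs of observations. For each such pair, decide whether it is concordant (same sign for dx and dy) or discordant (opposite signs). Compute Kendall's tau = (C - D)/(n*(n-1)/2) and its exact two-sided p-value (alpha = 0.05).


Step 1: Enumerate the 45 unordered pairs (i,j) with i<j and classify each by sign(x_j-x_i) * sign(y_j-y_i).
  (1,2):dx=-1,dy=+4->D; (1,3):dx=-6,dy=-2->C; (1,4):dx=+1,dy=+7->C; (1,5):dx=-9,dy=+5->D
  (1,6):dx=-7,dy=-6->C; (1,7):dx=-4,dy=+10->D; (1,8):dx=-10,dy=-5->C; (1,9):dx=-2,dy=+1->D
  (1,10):dx=-12,dy=+12->D; (2,3):dx=-5,dy=-6->C; (2,4):dx=+2,dy=+3->C; (2,5):dx=-8,dy=+1->D
  (2,6):dx=-6,dy=-10->C; (2,7):dx=-3,dy=+6->D; (2,8):dx=-9,dy=-9->C; (2,9):dx=-1,dy=-3->C
  (2,10):dx=-11,dy=+8->D; (3,4):dx=+7,dy=+9->C; (3,5):dx=-3,dy=+7->D; (3,6):dx=-1,dy=-4->C
  (3,7):dx=+2,dy=+12->C; (3,8):dx=-4,dy=-3->C; (3,9):dx=+4,dy=+3->C; (3,10):dx=-6,dy=+14->D
  (4,5):dx=-10,dy=-2->C; (4,6):dx=-8,dy=-13->C; (4,7):dx=-5,dy=+3->D; (4,8):dx=-11,dy=-12->C
  (4,9):dx=-3,dy=-6->C; (4,10):dx=-13,dy=+5->D; (5,6):dx=+2,dy=-11->D; (5,7):dx=+5,dy=+5->C
  (5,8):dx=-1,dy=-10->C; (5,9):dx=+7,dy=-4->D; (5,10):dx=-3,dy=+7->D; (6,7):dx=+3,dy=+16->C
  (6,8):dx=-3,dy=+1->D; (6,9):dx=+5,dy=+7->C; (6,10):dx=-5,dy=+18->D; (7,8):dx=-6,dy=-15->C
  (7,9):dx=+2,dy=-9->D; (7,10):dx=-8,dy=+2->D; (8,9):dx=+8,dy=+6->C; (8,10):dx=-2,dy=+17->D
  (9,10):dx=-10,dy=+11->D
Step 2: C = 24, D = 21, total pairs = 45.
Step 3: tau = (C - D)/(n(n-1)/2) = (24 - 21)/45 = 0.066667.
Step 4: Exact two-sided p-value (enumerate n! = 3628800 permutations of y under H0): p = 0.861801.
Step 5: alpha = 0.05. fail to reject H0.

tau_b = 0.0667 (C=24, D=21), p = 0.861801, fail to reject H0.


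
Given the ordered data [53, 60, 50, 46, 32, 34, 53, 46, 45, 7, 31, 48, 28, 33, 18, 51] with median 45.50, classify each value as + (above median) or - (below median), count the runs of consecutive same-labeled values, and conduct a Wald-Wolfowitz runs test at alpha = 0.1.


Step 1: Compute median = 45.50; label A = above, B = below.
Labels in order: AAAABBAABBBABBBA  (n_A = 8, n_B = 8)
Step 2: Count runs R = 7.
Step 3: Under H0 (random ordering), E[R] = 2*n_A*n_B/(n_A+n_B) + 1 = 2*8*8/16 + 1 = 9.0000.
        Var[R] = 2*n_A*n_B*(2*n_A*n_B - n_A - n_B) / ((n_A+n_B)^2 * (n_A+n_B-1)) = 14336/3840 = 3.7333.
        SD[R] = 1.9322.
Step 4: Continuity-corrected z = (R + 0.5 - E[R]) / SD[R] = (7 + 0.5 - 9.0000) / 1.9322 = -0.7763.
Step 5: Two-sided p-value via normal approximation = 2*(1 - Phi(|z|)) = 0.437558.
Step 6: alpha = 0.1. fail to reject H0.

R = 7, z = -0.7763, p = 0.437558, fail to reject H0.


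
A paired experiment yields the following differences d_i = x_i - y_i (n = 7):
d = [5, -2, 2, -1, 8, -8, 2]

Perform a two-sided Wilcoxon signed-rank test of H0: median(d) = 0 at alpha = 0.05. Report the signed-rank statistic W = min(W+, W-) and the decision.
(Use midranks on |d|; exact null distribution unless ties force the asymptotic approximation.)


Step 1: Drop any zero differences (none here) and take |d_i|.
|d| = [5, 2, 2, 1, 8, 8, 2]
Step 2: Midrank |d_i| (ties get averaged ranks).
ranks: |5|->5, |2|->3, |2|->3, |1|->1, |8|->6.5, |8|->6.5, |2|->3
Step 3: Attach original signs; sum ranks with positive sign and with negative sign.
W+ = 5 + 3 + 6.5 + 3 = 17.5
W- = 3 + 1 + 6.5 = 10.5
(Check: W+ + W- = 28 should equal n(n+1)/2 = 28.)
Step 4: Test statistic W = min(W+, W-) = 10.5.
Step 5: Ties in |d|, so use the tie-corrected normal approximation.
        E[W] = n(n+1)/4 = 7*8/4 = 14.
        Tie groups: |d|=2 (t=3), |d|=8 (t=2); sum(t^3 - t) = 30.
        Var[W] = n(n+1)(2n+1)/24 - sum(t^3-t)/48 = 840/24 - 30/48 = 34.375.
        z = (W - E[W]) / sqrt(Var[W]) = (10.5 - 14) / 5.8630 = -0.5970.
        Two-sided p = 2*Phi(z) = 0.550533.
Step 6: alpha = 0.05. fail to reject H0.

W+ = 17.5, W- = 10.5, W = min = 10.5, p = 0.550533, fail to reject H0.


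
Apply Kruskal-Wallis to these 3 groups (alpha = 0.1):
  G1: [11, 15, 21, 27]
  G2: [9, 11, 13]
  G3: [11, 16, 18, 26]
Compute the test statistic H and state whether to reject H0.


Step 1: Combine all N = 11 observations and assign midranks.
sorted (value, group, rank): (9,G2,1), (11,G1,3), (11,G2,3), (11,G3,3), (13,G2,5), (15,G1,6), (16,G3,7), (18,G3,8), (21,G1,9), (26,G3,10), (27,G1,11)
Step 2: Sum ranks within each group.
R_1 = 29 (n_1 = 4)
R_2 = 9 (n_2 = 3)
R_3 = 28 (n_3 = 4)
Step 3: H = 12/(N(N+1)) * sum(R_i^2/n_i) - 3(N+1)
     = 12/(11*12) * (29^2/4 + 9^2/3 + 28^2/4) - 3*12
     = 0.090909 * 433.25 - 36
     = 3.386364.
Step 4: Ties present; correction factor C = 1 - 24/(11^3 - 11) = 0.981818. Corrected H = 3.386364 / 0.981818 = 3.449074.
Step 5: Under H0, H ~ chi^2(2); p-value = 0.178256.
Step 6: alpha = 0.1. fail to reject H0.

H = 3.4491, df = 2, p = 0.178256, fail to reject H0.


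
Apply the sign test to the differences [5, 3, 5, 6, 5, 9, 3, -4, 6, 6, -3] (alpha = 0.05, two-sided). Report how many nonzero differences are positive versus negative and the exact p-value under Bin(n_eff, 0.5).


Step 1: Discard zero differences. Original n = 11; n_eff = number of nonzero differences = 11.
Nonzero differences (with sign): +5, +3, +5, +6, +5, +9, +3, -4, +6, +6, -3
Step 2: Count signs: positive = 9, negative = 2.
Step 3: Under H0: P(positive) = 0.5, so the number of positives S ~ Bin(11, 0.5).
Step 4: Two-sided exact p-value = sum of Bin(11,0.5) probabilities at or below the observed probability = 0.065430.
Step 5: alpha = 0.05. fail to reject H0.

n_eff = 11, pos = 9, neg = 2, p = 0.065430, fail to reject H0.


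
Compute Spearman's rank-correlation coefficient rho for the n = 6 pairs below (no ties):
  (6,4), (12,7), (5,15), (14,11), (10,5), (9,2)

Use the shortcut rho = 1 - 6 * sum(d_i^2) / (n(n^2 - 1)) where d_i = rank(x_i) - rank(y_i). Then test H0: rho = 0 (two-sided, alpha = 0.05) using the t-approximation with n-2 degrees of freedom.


Step 1: Rank x and y separately (midranks; no ties here).
rank(x): 6->2, 12->5, 5->1, 14->6, 10->4, 9->3
rank(y): 4->2, 7->4, 15->6, 11->5, 5->3, 2->1
Step 2: d_i = R_x(i) - R_y(i); compute d_i^2.
  (2-2)^2=0, (5-4)^2=1, (1-6)^2=25, (6-5)^2=1, (4-3)^2=1, (3-1)^2=4
sum(d^2) = 32.
Step 3: rho = 1 - 6*32 / (6*(6^2 - 1)) = 1 - 192/210 = 0.085714.
Step 4: Under H0, t = rho * sqrt((n-2)/(1-rho^2)) = 0.1721 ~ t(4).
Step 5: Two-sided p-value from the t-distribution with 4 df = 0.871743.
Step 6: alpha = 0.05. fail to reject H0.

rho = 0.0857, p = 0.871743, fail to reject H0 at alpha = 0.05.


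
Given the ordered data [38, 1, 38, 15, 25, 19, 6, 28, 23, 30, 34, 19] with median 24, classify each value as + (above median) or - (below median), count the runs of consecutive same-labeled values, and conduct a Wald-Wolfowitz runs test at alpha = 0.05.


Step 1: Compute median = 24; label A = above, B = below.
Labels in order: ABABABBABAAB  (n_A = 6, n_B = 6)
Step 2: Count runs R = 10.
Step 3: Under H0 (random ordering), E[R] = 2*n_A*n_B/(n_A+n_B) + 1 = 2*6*6/12 + 1 = 7.0000.
        Var[R] = 2*n_A*n_B*(2*n_A*n_B - n_A - n_B) / ((n_A+n_B)^2 * (n_A+n_B-1)) = 4320/1584 = 2.7273.
        SD[R] = 1.6514.
Step 4: Continuity-corrected z = (R - 0.5 - E[R]) / SD[R] = (10 - 0.5 - 7.0000) / 1.6514 = 1.5138.
Step 5: Two-sided p-value via normal approximation = 2*(1 - Phi(|z|)) = 0.130070.
Step 6: alpha = 0.05. fail to reject H0.

R = 10, z = 1.5138, p = 0.130070, fail to reject H0.


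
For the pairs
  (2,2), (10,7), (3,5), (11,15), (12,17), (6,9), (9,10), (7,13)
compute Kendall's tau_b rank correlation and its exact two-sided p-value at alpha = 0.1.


Step 1: Enumerate the 28 unordered pairs (i,j) with i<j and classify each by sign(x_j-x_i) * sign(y_j-y_i).
  (1,2):dx=+8,dy=+5->C; (1,3):dx=+1,dy=+3->C; (1,4):dx=+9,dy=+13->C; (1,5):dx=+10,dy=+15->C
  (1,6):dx=+4,dy=+7->C; (1,7):dx=+7,dy=+8->C; (1,8):dx=+5,dy=+11->C; (2,3):dx=-7,dy=-2->C
  (2,4):dx=+1,dy=+8->C; (2,5):dx=+2,dy=+10->C; (2,6):dx=-4,dy=+2->D; (2,7):dx=-1,dy=+3->D
  (2,8):dx=-3,dy=+6->D; (3,4):dx=+8,dy=+10->C; (3,5):dx=+9,dy=+12->C; (3,6):dx=+3,dy=+4->C
  (3,7):dx=+6,dy=+5->C; (3,8):dx=+4,dy=+8->C; (4,5):dx=+1,dy=+2->C; (4,6):dx=-5,dy=-6->C
  (4,7):dx=-2,dy=-5->C; (4,8):dx=-4,dy=-2->C; (5,6):dx=-6,dy=-8->C; (5,7):dx=-3,dy=-7->C
  (5,8):dx=-5,dy=-4->C; (6,7):dx=+3,dy=+1->C; (6,8):dx=+1,dy=+4->C; (7,8):dx=-2,dy=+3->D
Step 2: C = 24, D = 4, total pairs = 28.
Step 3: tau = (C - D)/(n(n-1)/2) = (24 - 4)/28 = 0.714286.
Step 4: Exact two-sided p-value (enumerate n! = 40320 permutations of y under H0): p = 0.014137.
Step 5: alpha = 0.1. reject H0.

tau_b = 0.7143 (C=24, D=4), p = 0.014137, reject H0.


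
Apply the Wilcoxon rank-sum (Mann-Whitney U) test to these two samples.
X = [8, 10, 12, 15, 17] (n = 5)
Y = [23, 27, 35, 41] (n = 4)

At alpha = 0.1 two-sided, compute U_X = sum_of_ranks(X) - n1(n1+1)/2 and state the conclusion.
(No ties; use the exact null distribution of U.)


Step 1: Combine and sort all 9 observations; assign midranks.
sorted (value, group): (8,X), (10,X), (12,X), (15,X), (17,X), (23,Y), (27,Y), (35,Y), (41,Y)
ranks: 8->1, 10->2, 12->3, 15->4, 17->5, 23->6, 27->7, 35->8, 41->9
Step 2: Rank sum for X: R1 = 1 + 2 + 3 + 4 + 5 = 15.
Step 3: U_X = R1 - n1(n1+1)/2 = 15 - 5*6/2 = 15 - 15 = 0.
       U_Y = n1*n2 - U_X = 20 - 0 = 20.
Step 4: No ties, so the exact null distribution of U (based on enumerating the C(9,5) = 126 equally likely rank assignments) gives the two-sided p-value.
Step 5: p-value = 0.015873; compare to alpha = 0.1. reject H0.

U_X = 0, p = 0.015873, reject H0 at alpha = 0.1.


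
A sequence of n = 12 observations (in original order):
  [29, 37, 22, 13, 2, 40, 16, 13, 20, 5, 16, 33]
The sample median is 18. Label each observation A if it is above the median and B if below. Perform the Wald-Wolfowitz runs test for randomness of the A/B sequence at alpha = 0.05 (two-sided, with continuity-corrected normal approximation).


Step 1: Compute median = 18; label A = above, B = below.
Labels in order: AAABBABBABBA  (n_A = 6, n_B = 6)
Step 2: Count runs R = 7.
Step 3: Under H0 (random ordering), E[R] = 2*n_A*n_B/(n_A+n_B) + 1 = 2*6*6/12 + 1 = 7.0000.
        Var[R] = 2*n_A*n_B*(2*n_A*n_B - n_A - n_B) / ((n_A+n_B)^2 * (n_A+n_B-1)) = 4320/1584 = 2.7273.
        SD[R] = 1.6514.
Step 4: R = E[R], so z = 0 with no continuity correction.
Step 5: Two-sided p-value via normal approximation = 2*(1 - Phi(|z|)) = 1.000000.
Step 6: alpha = 0.05. fail to reject H0.

R = 7, z = 0.0000, p = 1.000000, fail to reject H0.


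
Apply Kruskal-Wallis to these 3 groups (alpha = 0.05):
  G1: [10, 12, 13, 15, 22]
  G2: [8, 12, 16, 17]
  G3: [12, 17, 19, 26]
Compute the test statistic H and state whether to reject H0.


Step 1: Combine all N = 13 observations and assign midranks.
sorted (value, group, rank): (8,G2,1), (10,G1,2), (12,G1,4), (12,G2,4), (12,G3,4), (13,G1,6), (15,G1,7), (16,G2,8), (17,G2,9.5), (17,G3,9.5), (19,G3,11), (22,G1,12), (26,G3,13)
Step 2: Sum ranks within each group.
R_1 = 31 (n_1 = 5)
R_2 = 22.5 (n_2 = 4)
R_3 = 37.5 (n_3 = 4)
Step 3: H = 12/(N(N+1)) * sum(R_i^2/n_i) - 3(N+1)
     = 12/(13*14) * (31^2/5 + 22.5^2/4 + 37.5^2/4) - 3*14
     = 0.065934 * 670.325 - 42
     = 2.197253.
Step 4: Ties present; correction factor C = 1 - 30/(13^3 - 13) = 0.986264. Corrected H = 2.197253 / 0.986264 = 2.227855.
Step 5: Under H0, H ~ chi^2(2); p-value = 0.328267.
Step 6: alpha = 0.05. fail to reject H0.

H = 2.2279, df = 2, p = 0.328267, fail to reject H0.


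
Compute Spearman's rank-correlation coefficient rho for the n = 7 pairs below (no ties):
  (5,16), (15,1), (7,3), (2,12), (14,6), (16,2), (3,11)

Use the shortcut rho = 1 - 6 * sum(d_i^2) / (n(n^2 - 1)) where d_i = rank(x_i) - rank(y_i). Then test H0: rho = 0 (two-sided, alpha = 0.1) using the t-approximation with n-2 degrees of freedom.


Step 1: Rank x and y separately (midranks; no ties here).
rank(x): 5->3, 15->6, 7->4, 2->1, 14->5, 16->7, 3->2
rank(y): 16->7, 1->1, 3->3, 12->6, 6->4, 2->2, 11->5
Step 2: d_i = R_x(i) - R_y(i); compute d_i^2.
  (3-7)^2=16, (6-1)^2=25, (4-3)^2=1, (1-6)^2=25, (5-4)^2=1, (7-2)^2=25, (2-5)^2=9
sum(d^2) = 102.
Step 3: rho = 1 - 6*102 / (7*(7^2 - 1)) = 1 - 612/336 = -0.821429.
Step 4: Under H0, t = rho * sqrt((n-2)/(1-rho^2)) = -3.2206 ~ t(5).
Step 5: Two-sided p-value from the t-distribution with 5 df = 0.023449.
Step 6: alpha = 0.1. reject H0.

rho = -0.8214, p = 0.023449, reject H0 at alpha = 0.1.


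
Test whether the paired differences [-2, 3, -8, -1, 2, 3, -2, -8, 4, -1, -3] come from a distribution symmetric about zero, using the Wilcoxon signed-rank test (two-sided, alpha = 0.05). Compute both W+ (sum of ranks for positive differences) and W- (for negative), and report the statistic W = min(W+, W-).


Step 1: Drop any zero differences (none here) and take |d_i|.
|d| = [2, 3, 8, 1, 2, 3, 2, 8, 4, 1, 3]
Step 2: Midrank |d_i| (ties get averaged ranks).
ranks: |2|->4, |3|->7, |8|->10.5, |1|->1.5, |2|->4, |3|->7, |2|->4, |8|->10.5, |4|->9, |1|->1.5, |3|->7
Step 3: Attach original signs; sum ranks with positive sign and with negative sign.
W+ = 7 + 4 + 7 + 9 = 27
W- = 4 + 10.5 + 1.5 + 4 + 10.5 + 1.5 + 7 = 39
(Check: W+ + W- = 66 should equal n(n+1)/2 = 66.)
Step 4: Test statistic W = min(W+, W-) = 27.
Step 5: Ties in |d|, so use the tie-corrected normal approximation.
        E[W] = n(n+1)/4 = 11*12/4 = 33.
        Tie groups: |d|=1 (t=2), |d|=2 (t=3), |d|=3 (t=3), |d|=8 (t=2); sum(t^3 - t) = 60.
        Var[W] = n(n+1)(2n+1)/24 - sum(t^3-t)/48 = 3036/24 - 60/48 = 125.25.
        z = (W - E[W]) / sqrt(Var[W]) = (27 - 33) / 11.1915 = -0.5361.
        Two-sided p = 2*Phi(z) = 0.591875.
Step 6: alpha = 0.05. fail to reject H0.

W+ = 27, W- = 39, W = min = 27, p = 0.591875, fail to reject H0.


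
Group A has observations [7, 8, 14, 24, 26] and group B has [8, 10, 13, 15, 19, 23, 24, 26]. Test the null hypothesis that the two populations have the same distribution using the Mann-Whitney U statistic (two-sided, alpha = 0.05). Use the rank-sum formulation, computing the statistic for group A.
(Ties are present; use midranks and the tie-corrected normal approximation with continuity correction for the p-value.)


Step 1: Combine and sort all 13 observations; assign midranks.
sorted (value, group): (7,X), (8,X), (8,Y), (10,Y), (13,Y), (14,X), (15,Y), (19,Y), (23,Y), (24,X), (24,Y), (26,X), (26,Y)
ranks: 7->1, 8->2.5, 8->2.5, 10->4, 13->5, 14->6, 15->7, 19->8, 23->9, 24->10.5, 24->10.5, 26->12.5, 26->12.5
Step 2: Rank sum for X: R1 = 1 + 2.5 + 6 + 10.5 + 12.5 = 32.5.
Step 3: U_X = R1 - n1(n1+1)/2 = 32.5 - 5*6/2 = 32.5 - 15 = 17.5.
       U_Y = n1*n2 - U_X = 40 - 17.5 = 22.5.
Step 4: Ties are present, so use the tie-corrected normal approximation (with continuity correction) for the p-value.
Step 5: p-value = 0.768770; compare to alpha = 0.05. fail to reject H0.

U_X = 17.5, p = 0.768770, fail to reject H0 at alpha = 0.05.


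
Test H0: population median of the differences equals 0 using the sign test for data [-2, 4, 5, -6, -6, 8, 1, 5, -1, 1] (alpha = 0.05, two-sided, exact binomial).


Step 1: Discard zero differences. Original n = 10; n_eff = number of nonzero differences = 10.
Nonzero differences (with sign): -2, +4, +5, -6, -6, +8, +1, +5, -1, +1
Step 2: Count signs: positive = 6, negative = 4.
Step 3: Under H0: P(positive) = 0.5, so the number of positives S ~ Bin(10, 0.5).
Step 4: Two-sided exact p-value = sum of Bin(10,0.5) probabilities at or below the observed probability = 0.753906.
Step 5: alpha = 0.05. fail to reject H0.

n_eff = 10, pos = 6, neg = 4, p = 0.753906, fail to reject H0.


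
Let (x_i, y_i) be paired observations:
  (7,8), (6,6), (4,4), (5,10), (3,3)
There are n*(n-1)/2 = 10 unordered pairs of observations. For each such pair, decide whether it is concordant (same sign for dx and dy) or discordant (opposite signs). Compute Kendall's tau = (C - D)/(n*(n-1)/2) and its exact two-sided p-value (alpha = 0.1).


Step 1: Enumerate the 10 unordered pairs (i,j) with i<j and classify each by sign(x_j-x_i) * sign(y_j-y_i).
  (1,2):dx=-1,dy=-2->C; (1,3):dx=-3,dy=-4->C; (1,4):dx=-2,dy=+2->D; (1,5):dx=-4,dy=-5->C
  (2,3):dx=-2,dy=-2->C; (2,4):dx=-1,dy=+4->D; (2,5):dx=-3,dy=-3->C; (3,4):dx=+1,dy=+6->C
  (3,5):dx=-1,dy=-1->C; (4,5):dx=-2,dy=-7->C
Step 2: C = 8, D = 2, total pairs = 10.
Step 3: tau = (C - D)/(n(n-1)/2) = (8 - 2)/10 = 0.600000.
Step 4: Exact two-sided p-value (enumerate n! = 120 permutations of y under H0): p = 0.233333.
Step 5: alpha = 0.1. fail to reject H0.

tau_b = 0.6000 (C=8, D=2), p = 0.233333, fail to reject H0.


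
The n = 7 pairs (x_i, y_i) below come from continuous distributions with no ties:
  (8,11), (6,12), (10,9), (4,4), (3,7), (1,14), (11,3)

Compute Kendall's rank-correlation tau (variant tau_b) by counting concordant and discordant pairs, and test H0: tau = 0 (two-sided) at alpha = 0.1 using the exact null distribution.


Step 1: Enumerate the 21 unordered pairs (i,j) with i<j and classify each by sign(x_j-x_i) * sign(y_j-y_i).
  (1,2):dx=-2,dy=+1->D; (1,3):dx=+2,dy=-2->D; (1,4):dx=-4,dy=-7->C; (1,5):dx=-5,dy=-4->C
  (1,6):dx=-7,dy=+3->D; (1,7):dx=+3,dy=-8->D; (2,3):dx=+4,dy=-3->D; (2,4):dx=-2,dy=-8->C
  (2,5):dx=-3,dy=-5->C; (2,6):dx=-5,dy=+2->D; (2,7):dx=+5,dy=-9->D; (3,4):dx=-6,dy=-5->C
  (3,5):dx=-7,dy=-2->C; (3,6):dx=-9,dy=+5->D; (3,7):dx=+1,dy=-6->D; (4,5):dx=-1,dy=+3->D
  (4,6):dx=-3,dy=+10->D; (4,7):dx=+7,dy=-1->D; (5,6):dx=-2,dy=+7->D; (5,7):dx=+8,dy=-4->D
  (6,7):dx=+10,dy=-11->D
Step 2: C = 6, D = 15, total pairs = 21.
Step 3: tau = (C - D)/(n(n-1)/2) = (6 - 15)/21 = -0.428571.
Step 4: Exact two-sided p-value (enumerate n! = 5040 permutations of y under H0): p = 0.238889.
Step 5: alpha = 0.1. fail to reject H0.

tau_b = -0.4286 (C=6, D=15), p = 0.238889, fail to reject H0.


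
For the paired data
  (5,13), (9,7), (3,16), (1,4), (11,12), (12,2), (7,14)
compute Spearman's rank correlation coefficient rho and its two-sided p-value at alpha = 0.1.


Step 1: Rank x and y separately (midranks; no ties here).
rank(x): 5->3, 9->5, 3->2, 1->1, 11->6, 12->7, 7->4
rank(y): 13->5, 7->3, 16->7, 4->2, 12->4, 2->1, 14->6
Step 2: d_i = R_x(i) - R_y(i); compute d_i^2.
  (3-5)^2=4, (5-3)^2=4, (2-7)^2=25, (1-2)^2=1, (6-4)^2=4, (7-1)^2=36, (4-6)^2=4
sum(d^2) = 78.
Step 3: rho = 1 - 6*78 / (7*(7^2 - 1)) = 1 - 468/336 = -0.392857.
Step 4: Under H0, t = rho * sqrt((n-2)/(1-rho^2)) = -0.9553 ~ t(5).
Step 5: Two-sided p-value from the t-distribution with 5 df = 0.383317.
Step 6: alpha = 0.1. fail to reject H0.

rho = -0.3929, p = 0.383317, fail to reject H0 at alpha = 0.1.


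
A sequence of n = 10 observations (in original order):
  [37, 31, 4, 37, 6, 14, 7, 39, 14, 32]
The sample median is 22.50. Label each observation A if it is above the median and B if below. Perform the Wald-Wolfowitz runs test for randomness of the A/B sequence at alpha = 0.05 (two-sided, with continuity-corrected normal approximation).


Step 1: Compute median = 22.50; label A = above, B = below.
Labels in order: AABABBBABA  (n_A = 5, n_B = 5)
Step 2: Count runs R = 7.
Step 3: Under H0 (random ordering), E[R] = 2*n_A*n_B/(n_A+n_B) + 1 = 2*5*5/10 + 1 = 6.0000.
        Var[R] = 2*n_A*n_B*(2*n_A*n_B - n_A - n_B) / ((n_A+n_B)^2 * (n_A+n_B-1)) = 2000/900 = 2.2222.
        SD[R] = 1.4907.
Step 4: Continuity-corrected z = (R - 0.5 - E[R]) / SD[R] = (7 - 0.5 - 6.0000) / 1.4907 = 0.3354.
Step 5: Two-sided p-value via normal approximation = 2*(1 - Phi(|z|)) = 0.737316.
Step 6: alpha = 0.05. fail to reject H0.

R = 7, z = 0.3354, p = 0.737316, fail to reject H0.
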